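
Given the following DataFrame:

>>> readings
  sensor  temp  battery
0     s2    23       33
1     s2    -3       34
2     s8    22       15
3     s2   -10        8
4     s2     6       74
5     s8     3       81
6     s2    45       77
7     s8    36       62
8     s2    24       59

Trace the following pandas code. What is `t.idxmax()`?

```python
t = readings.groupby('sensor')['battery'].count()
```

s2

group by sensor, count of battery:
sensor
s2    6
s8    3
Name: battery, dtype: int64
Reading off the label with the largest value, we get s2.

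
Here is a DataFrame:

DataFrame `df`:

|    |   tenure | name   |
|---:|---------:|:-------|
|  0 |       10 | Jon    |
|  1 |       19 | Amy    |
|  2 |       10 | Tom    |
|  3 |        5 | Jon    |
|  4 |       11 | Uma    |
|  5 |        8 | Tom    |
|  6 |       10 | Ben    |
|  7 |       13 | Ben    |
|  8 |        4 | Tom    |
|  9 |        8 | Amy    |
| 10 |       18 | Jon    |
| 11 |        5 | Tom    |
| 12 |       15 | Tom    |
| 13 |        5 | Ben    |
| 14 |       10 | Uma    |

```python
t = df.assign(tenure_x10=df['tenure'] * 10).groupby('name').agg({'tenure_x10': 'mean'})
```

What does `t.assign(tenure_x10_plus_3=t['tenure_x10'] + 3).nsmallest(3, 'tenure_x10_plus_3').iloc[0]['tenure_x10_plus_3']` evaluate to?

add column tenure_x10 = df['tenure'] * 10:
    tenure name  tenure_x10
0       10  Jon         100
1       19  Amy         190
2       10  Tom         100
3        5  Jon          50
4       11  Uma         110
5        8  Tom          80
6       10  Ben         100
7       13  Ben         130
8        4  Tom          40
9        8  Amy          80
10      18  Jon         180
11       5  Tom          50
12      15  Tom         150
13       5  Ben          50
14      10  Uma         100
group by name, mean of tenure_x10:
      tenure_x10
name            
Amy   135.000000
Ben    93.333333
Jon   110.000000
Tom    84.000000
Uma   105.000000
add column tenure_x10_plus_3 = t['tenure_x10'] + 3:
      tenure_x10  tenure_x10_plus_3
name                               
Amy   135.000000         138.000000
Ben    93.333333          96.333333
Jon   110.000000         113.000000
Tom    84.000000          87.000000
Uma   105.000000         108.000000
take 3 rows with smallest tenure_x10_plus_3:
      tenure_x10  tenure_x10_plus_3
name                               
Tom    84.000000          87.000000
Ben    93.333333          96.333333
Uma   105.000000         108.000000
Taking the value at position 0, column 'tenure_x10_plus_3' gives 87.0.

87.0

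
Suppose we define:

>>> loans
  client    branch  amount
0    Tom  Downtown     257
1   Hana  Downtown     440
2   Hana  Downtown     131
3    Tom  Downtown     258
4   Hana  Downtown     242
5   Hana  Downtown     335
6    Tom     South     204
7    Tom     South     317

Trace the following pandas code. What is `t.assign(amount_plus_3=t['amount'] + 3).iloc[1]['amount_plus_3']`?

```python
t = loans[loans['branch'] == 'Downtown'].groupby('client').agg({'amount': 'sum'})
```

518

filter rows where branch == 'Downtown':
  client    branch  amount
0    Tom  Downtown     257
1   Hana  Downtown     440
2   Hana  Downtown     131
3    Tom  Downtown     258
4   Hana  Downtown     242
5   Hana  Downtown     335
group by client, sum of amount:
        amount
client        
Hana      1148
Tom        515
add column amount_plus_3 = t['amount'] + 3:
        amount  amount_plus_3
client                       
Hana      1148           1151
Tom        515            518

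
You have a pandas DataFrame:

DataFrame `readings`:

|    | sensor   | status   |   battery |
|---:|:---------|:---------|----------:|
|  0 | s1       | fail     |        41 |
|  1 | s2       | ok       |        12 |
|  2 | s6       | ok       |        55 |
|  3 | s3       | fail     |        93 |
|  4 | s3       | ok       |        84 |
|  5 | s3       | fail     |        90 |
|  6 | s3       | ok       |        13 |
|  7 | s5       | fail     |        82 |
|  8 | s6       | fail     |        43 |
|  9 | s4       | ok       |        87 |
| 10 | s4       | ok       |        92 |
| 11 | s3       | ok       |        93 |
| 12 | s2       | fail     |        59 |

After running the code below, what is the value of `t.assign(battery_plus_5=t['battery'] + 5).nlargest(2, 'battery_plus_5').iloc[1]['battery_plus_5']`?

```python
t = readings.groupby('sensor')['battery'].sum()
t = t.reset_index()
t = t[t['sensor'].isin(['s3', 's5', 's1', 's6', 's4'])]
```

group by sensor, sum of battery:
sensor
s1     41
s2     71
s3    373
s4    179
s5     82
s6     98
Name: battery, dtype: int64
reset_index():
  sensor  battery
0     s1       41
1     s2       71
2     s3      373
3     s4      179
4     s5       82
5     s6       98
filter rows where sensor in ['s3', 's5', 's1', 's6', 's4']:
  sensor  battery
0     s1       41
2     s3      373
3     s4      179
4     s5       82
5     s6       98
add column battery_plus_5 = t['battery'] + 5:
  sensor  battery  battery_plus_5
0     s1       41              46
2     s3      373             378
3     s4      179             184
4     s5       82              87
5     s6       98             103
take 2 rows with largest battery_plus_5:
  sensor  battery  battery_plus_5
2     s3      373             378
3     s4      179             184
Hence 184.

184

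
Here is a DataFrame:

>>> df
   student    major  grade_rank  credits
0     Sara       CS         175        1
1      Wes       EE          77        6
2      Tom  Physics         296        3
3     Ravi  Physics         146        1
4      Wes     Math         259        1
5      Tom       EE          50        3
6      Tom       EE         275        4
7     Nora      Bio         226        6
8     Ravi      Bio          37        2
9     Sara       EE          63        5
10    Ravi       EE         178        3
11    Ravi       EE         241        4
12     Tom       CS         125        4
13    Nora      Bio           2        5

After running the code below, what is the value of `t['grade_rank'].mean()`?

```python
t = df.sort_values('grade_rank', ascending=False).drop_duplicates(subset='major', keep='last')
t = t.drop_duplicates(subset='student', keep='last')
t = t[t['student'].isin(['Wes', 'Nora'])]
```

sort by grade_rank descending:
   student    major  grade_rank  credits
2      Tom  Physics         296        3
6      Tom       EE         275        4
4      Wes     Math         259        1
11    Ravi       EE         241        4
7     Nora      Bio         226        6
10    Ravi       EE         178        3
0     Sara       CS         175        1
3     Ravi  Physics         146        1
12     Tom       CS         125        4
1      Wes       EE          77        6
9     Sara       EE          63        5
5      Tom       EE          50        3
8     Ravi      Bio          37        2
13    Nora      Bio           2        5
drop duplicate major (keep=last):
   student    major  grade_rank  credits
4      Wes     Math         259        1
3     Ravi  Physics         146        1
12     Tom       CS         125        4
5      Tom       EE          50        3
13    Nora      Bio           2        5
drop duplicate student (keep=last):
   student    major  grade_rank  credits
4      Wes     Math         259        1
3     Ravi  Physics         146        1
5      Tom       EE          50        3
13    Nora      Bio           2        5
filter rows where student in ['Wes', 'Nora']:
   student major  grade_rank  credits
4      Wes  Math         259        1
13    Nora   Bio           2        5
So mean() = 130.5.

130.5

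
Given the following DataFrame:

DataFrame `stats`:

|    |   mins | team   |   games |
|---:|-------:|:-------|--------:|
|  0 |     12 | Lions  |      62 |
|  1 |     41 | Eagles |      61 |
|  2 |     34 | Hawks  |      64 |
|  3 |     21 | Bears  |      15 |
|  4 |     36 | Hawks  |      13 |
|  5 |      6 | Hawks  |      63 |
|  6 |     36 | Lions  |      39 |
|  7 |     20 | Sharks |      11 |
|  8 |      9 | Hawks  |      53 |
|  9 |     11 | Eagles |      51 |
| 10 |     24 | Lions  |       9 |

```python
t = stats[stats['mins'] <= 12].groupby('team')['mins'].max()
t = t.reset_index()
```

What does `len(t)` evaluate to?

3

filter rows where mins <= 12:
   mins    team  games
0    12   Lions     62
5     6   Hawks     63
8     9   Hawks     53
9    11  Eagles     51
group by team, max of mins:
team
Eagles    11
Hawks      9
Lions     12
Name: mins, dtype: int64
reset_index():
     team  mins
0  Eagles    11
1   Hawks     9
2   Lions    12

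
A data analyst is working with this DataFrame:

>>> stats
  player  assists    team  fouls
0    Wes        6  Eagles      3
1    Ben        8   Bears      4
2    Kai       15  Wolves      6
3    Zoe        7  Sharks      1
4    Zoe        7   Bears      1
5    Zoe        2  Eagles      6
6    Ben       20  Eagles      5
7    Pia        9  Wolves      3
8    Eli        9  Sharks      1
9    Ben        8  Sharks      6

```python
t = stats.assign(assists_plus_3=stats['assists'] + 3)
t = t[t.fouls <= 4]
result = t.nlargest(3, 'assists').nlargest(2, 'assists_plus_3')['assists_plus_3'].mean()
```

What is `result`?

add column assists_plus_3 = stats['assists'] + 3:
  player  assists    team  fouls  assists_plus_3
0    Wes        6  Eagles      3               9
1    Ben        8   Bears      4              11
2    Kai       15  Wolves      6              18
3    Zoe        7  Sharks      1              10
4    Zoe        7   Bears      1              10
5    Zoe        2  Eagles      6               5
6    Ben       20  Eagles      5              23
7    Pia        9  Wolves      3              12
8    Eli        9  Sharks      1              12
9    Ben        8  Sharks      6              11
filter rows where fouls <= 4:
  player  assists    team  fouls  assists_plus_3
0    Wes        6  Eagles      3               9
1    Ben        8   Bears      4              11
3    Zoe        7  Sharks      1              10
4    Zoe        7   Bears      1              10
7    Pia        9  Wolves      3              12
8    Eli        9  Sharks      1              12
take 3 rows with largest assists:
  player  assists    team  fouls  assists_plus_3
7    Pia        9  Wolves      3              12
8    Eli        9  Sharks      1              12
1    Ben        8   Bears      4              11
take 2 rows with largest assists_plus_3:
  player  assists    team  fouls  assists_plus_3
7    Pia        9  Wolves      3              12
8    Eli        9  Sharks      1              12

12.0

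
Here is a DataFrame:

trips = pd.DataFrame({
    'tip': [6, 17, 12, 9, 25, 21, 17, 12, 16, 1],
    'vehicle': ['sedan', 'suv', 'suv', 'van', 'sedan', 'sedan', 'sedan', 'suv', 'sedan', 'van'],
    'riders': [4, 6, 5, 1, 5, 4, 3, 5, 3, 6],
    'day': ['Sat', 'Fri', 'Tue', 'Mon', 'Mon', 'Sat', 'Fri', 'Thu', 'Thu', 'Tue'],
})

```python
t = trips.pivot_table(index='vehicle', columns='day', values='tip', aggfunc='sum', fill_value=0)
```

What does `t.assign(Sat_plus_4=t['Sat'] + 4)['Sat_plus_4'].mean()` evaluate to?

13.0

pivot: rows=vehicle, cols=day, sum(tip):
day      Fri  Mon  Sat  Thu  Tue
vehicle                         
sedan     17   25   27   16    0
suv       17    0    0   12   12
van        0    9    0    0    1
add column Sat_plus_4 = t['Sat'] + 4:
day      Fri  Mon  Sat  Thu  Tue  Sat_plus_4
vehicle                                     
sedan     17   25   27   16    0          31
suv       17    0    0   12   12           4
van        0    9    0    0    1           4
mean of column 'Sat_plus_4' → 13.0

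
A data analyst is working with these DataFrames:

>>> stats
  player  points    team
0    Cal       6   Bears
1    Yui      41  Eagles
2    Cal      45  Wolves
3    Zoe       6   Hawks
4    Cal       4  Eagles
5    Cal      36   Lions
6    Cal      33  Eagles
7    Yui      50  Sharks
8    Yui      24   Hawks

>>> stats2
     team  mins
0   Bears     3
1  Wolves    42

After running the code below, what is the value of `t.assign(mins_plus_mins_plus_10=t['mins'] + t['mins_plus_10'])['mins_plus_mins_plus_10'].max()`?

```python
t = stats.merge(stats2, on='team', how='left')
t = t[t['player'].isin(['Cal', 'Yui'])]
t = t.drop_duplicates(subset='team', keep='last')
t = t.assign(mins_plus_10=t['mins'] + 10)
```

merge on 'team' (how='left') → 9 rows:
  player  points    team  mins
0    Cal       6   Bears   3.0
1    Yui      41  Eagles   NaN
2    Cal      45  Wolves  42.0
3    Zoe       6   Hawks   NaN
4    Cal       4  Eagles   NaN
5    Cal      36   Lions   NaN
6    Cal      33  Eagles   NaN
7    Yui      50  Sharks   NaN
8    Yui      24   Hawks   NaN
filter rows where player in ['Cal', 'Yui']:
  player  points    team  mins
0    Cal       6   Bears   3.0
1    Yui      41  Eagles   NaN
2    Cal      45  Wolves  42.0
4    Cal       4  Eagles   NaN
5    Cal      36   Lions   NaN
6    Cal      33  Eagles   NaN
7    Yui      50  Sharks   NaN
8    Yui      24   Hawks   NaN
drop duplicate team (keep=last):
  player  points    team  mins
0    Cal       6   Bears   3.0
2    Cal      45  Wolves  42.0
5    Cal      36   Lions   NaN
6    Cal      33  Eagles   NaN
7    Yui      50  Sharks   NaN
8    Yui      24   Hawks   NaN
add column mins_plus_10 = t['mins'] + 10:
  player  points    team  mins  mins_plus_10
0    Cal       6   Bears   3.0          13.0
2    Cal      45  Wolves  42.0          52.0
5    Cal      36   Lions   NaN           NaN
6    Cal      33  Eagles   NaN           NaN
7    Yui      50  Sharks   NaN           NaN
8    Yui      24   Hawks   NaN           NaN
add column mins_plus_mins_plus_10 = t['mins'] + t['mins_plus_10']:
  player  points    team  mins  mins_plus_10  mins_plus_mins_plus_10
0    Cal       6   Bears   3.0          13.0                    16.0
2    Cal      45  Wolves  42.0          52.0                    94.0
5    Cal      36   Lions   NaN           NaN                     NaN
6    Cal      33  Eagles   NaN           NaN                     NaN
7    Yui      50  Sharks   NaN           NaN                     NaN
8    Yui      24   Hawks   NaN           NaN                     NaN
Then the max of column 'mins_plus_mins_plus_10': 94.0

94.0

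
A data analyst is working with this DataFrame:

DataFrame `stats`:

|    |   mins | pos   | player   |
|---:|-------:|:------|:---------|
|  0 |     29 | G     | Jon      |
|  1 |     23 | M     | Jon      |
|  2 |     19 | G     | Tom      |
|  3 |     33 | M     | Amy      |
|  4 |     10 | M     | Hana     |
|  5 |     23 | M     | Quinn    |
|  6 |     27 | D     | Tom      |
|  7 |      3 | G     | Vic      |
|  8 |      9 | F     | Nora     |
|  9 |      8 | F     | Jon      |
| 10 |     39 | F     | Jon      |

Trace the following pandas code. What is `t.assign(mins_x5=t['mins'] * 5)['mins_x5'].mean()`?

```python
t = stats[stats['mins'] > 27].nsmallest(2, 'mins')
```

155.0

filter rows where mins > 27:
    mins pos player
0     29   G    Jon
3     33   M    Amy
10    39   F    Jon
take 2 rows with smallest mins:
   mins pos player
0    29   G    Jon
3    33   M    Amy
add column mins_x5 = t['mins'] * 5:
   mins pos player  mins_x5
0    29   G    Jon      145
3    33   M    Amy      165
Reading off the mean of column 'mins_x5', we get 155.0.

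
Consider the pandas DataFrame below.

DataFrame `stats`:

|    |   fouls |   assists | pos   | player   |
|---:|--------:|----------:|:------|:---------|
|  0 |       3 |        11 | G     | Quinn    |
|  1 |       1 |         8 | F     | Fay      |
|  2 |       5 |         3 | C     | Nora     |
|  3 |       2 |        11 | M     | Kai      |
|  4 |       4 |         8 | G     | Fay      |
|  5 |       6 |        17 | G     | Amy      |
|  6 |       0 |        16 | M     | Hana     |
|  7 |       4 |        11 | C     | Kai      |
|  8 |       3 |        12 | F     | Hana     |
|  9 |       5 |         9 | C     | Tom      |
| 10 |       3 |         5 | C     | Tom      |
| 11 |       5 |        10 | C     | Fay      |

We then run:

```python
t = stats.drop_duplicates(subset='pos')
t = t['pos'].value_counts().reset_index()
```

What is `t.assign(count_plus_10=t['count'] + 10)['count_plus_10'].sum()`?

44

drop duplicate pos (keep=first):
   fouls  assists pos player
0      3       11   G  Quinn
1      1        8   F    Fay
2      5        3   C   Nora
3      2       11   M    Kai
value_counts of pos:
pos
G    1
F    1
C    1
M    1
Name: count, dtype: int64
reset_index():
  pos  count
0   G      1
1   F      1
2   C      1
3   M      1
add column count_plus_10 = t['count'] + 10:
  pos  count  count_plus_10
0   G      1             11
1   F      1             11
2   C      1             11
3   M      1             11
Finally, sum of column 'count_plus_10' = 44.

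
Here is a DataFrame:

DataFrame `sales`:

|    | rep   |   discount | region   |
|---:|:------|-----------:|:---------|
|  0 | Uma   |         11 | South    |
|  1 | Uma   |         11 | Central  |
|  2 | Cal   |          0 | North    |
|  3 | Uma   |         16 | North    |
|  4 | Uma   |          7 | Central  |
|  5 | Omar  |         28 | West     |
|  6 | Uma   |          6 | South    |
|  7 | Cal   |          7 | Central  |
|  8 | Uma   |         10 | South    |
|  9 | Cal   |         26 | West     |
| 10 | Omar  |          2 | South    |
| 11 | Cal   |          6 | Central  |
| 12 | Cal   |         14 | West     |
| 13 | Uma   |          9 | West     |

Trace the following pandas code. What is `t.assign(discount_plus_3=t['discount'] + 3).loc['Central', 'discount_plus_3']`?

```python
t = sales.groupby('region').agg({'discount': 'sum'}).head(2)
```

34

group by region, sum of discount:
         discount
region           
Central        31
North          16
South          29
West           77
take first 2 rows:
         discount
region           
Central        31
North          16
add column discount_plus_3 = t['discount'] + 3:
         discount  discount_plus_3
region                            
Central        31               34
North          16               19
Taking the value at row 'Central', column 'discount_plus_3' gives 34.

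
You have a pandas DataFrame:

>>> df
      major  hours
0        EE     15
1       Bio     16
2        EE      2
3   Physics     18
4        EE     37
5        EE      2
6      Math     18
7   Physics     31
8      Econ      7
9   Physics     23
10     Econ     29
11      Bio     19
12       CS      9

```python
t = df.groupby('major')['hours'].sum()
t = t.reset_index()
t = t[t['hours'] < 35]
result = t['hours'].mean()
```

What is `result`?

13.5

group by major, sum of hours:
major
Bio        35
CS          9
EE         56
Econ       36
Math       18
Physics    72
Name: hours, dtype: int64
reset_index():
     major  hours
0      Bio     35
1       CS      9
2       EE     56
3     Econ     36
4     Math     18
5  Physics     72
filter rows where hours < 35:
  major  hours
1    CS      9
4  Math     18
So mean() = 13.5.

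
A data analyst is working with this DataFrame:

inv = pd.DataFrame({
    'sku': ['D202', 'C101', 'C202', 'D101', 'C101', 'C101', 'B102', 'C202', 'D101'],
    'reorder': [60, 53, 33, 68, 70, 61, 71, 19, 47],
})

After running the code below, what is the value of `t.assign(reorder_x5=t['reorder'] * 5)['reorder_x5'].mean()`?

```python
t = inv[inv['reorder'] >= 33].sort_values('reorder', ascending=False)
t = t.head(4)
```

337.5

filter rows where reorder >= 33:
    sku  reorder
0  D202       60
1  C101       53
2  C202       33
3  D101       68
4  C101       70
5  C101       61
6  B102       71
8  D101       47
sort by reorder descending:
    sku  reorder
6  B102       71
4  C101       70
3  D101       68
5  C101       61
0  D202       60
1  C101       53
8  D101       47
2  C202       33
take first 4 rows:
    sku  reorder
6  B102       71
4  C101       70
3  D101       68
5  C101       61
add column reorder_x5 = t['reorder'] * 5:
    sku  reorder  reorder_x5
6  B102       71         355
4  C101       70         350
3  D101       68         340
5  C101       61         305
The mean of column 'reorder_x5' is 337.5.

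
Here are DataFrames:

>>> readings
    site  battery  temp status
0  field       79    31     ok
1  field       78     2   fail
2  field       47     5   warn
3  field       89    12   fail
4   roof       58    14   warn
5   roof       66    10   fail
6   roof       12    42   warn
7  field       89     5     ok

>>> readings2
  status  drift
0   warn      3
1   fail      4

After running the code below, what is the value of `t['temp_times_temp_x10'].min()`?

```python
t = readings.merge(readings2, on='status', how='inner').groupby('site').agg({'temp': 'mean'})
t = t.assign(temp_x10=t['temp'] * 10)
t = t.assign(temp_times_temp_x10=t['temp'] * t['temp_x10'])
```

merge on 'status' (how='inner') → 6 rows:
    site  battery  temp status  drift
0  field       78     2   fail      4
1  field       47     5   warn      3
2  field       89    12   fail      4
3   roof       58    14   warn      3
4   roof       66    10   fail      4
5   roof       12    42   warn      3
group by site, mean of temp:
            temp
site            
field   6.333333
roof   22.000000
add column temp_x10 = t['temp'] * 10:
            temp    temp_x10
site                        
field   6.333333   63.333333
roof   22.000000  220.000000
add column temp_times_temp_x10 = t['temp'] * t['temp_x10']:
            temp    temp_x10  temp_times_temp_x10
site                                             
field   6.333333   63.333333           401.111111
roof   22.000000  220.000000          4840.000000
Taking the min of column 'temp_times_temp_x10' gives 401.111111111.

401.111111111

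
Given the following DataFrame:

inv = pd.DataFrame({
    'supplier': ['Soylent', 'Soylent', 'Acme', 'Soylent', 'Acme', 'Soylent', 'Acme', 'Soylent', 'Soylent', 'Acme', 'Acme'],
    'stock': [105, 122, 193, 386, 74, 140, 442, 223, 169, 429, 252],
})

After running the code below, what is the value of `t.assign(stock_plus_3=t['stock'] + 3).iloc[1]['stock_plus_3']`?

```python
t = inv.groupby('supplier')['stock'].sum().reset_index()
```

1148

group by supplier, sum of stock:
supplier
Acme       1390
Soylent    1145
Name: stock, dtype: int64
reset_index():
  supplier  stock
0     Acme   1390
1  Soylent   1145
add column stock_plus_3 = t['stock'] + 3:
  supplier  stock  stock_plus_3
0     Acme   1390          1393
1  Soylent   1145          1148
Hence 1148.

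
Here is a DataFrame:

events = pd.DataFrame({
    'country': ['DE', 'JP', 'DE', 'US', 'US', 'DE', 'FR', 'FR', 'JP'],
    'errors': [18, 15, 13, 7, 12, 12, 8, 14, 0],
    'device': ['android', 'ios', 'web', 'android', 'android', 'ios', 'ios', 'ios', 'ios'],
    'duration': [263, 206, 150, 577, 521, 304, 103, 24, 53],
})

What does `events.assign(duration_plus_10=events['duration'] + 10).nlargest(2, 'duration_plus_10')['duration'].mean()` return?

549.0

add column duration_plus_10 = events['duration'] + 10:
  country  errors   device  duration  duration_plus_10
0      DE      18  android       263               273
1      JP      15      ios       206               216
2      DE      13      web       150               160
3      US       7  android       577               587
4      US      12  android       521               531
5      DE      12      ios       304               314
6      FR       8      ios       103               113
7      FR      14      ios        24                34
8      JP       0      ios        53                63
take 2 rows with largest duration_plus_10:
  country  errors   device  duration  duration_plus_10
3      US       7  android       577               587
4      US      12  android       521               531
Reading off the mean of column 'duration', we get 549.0.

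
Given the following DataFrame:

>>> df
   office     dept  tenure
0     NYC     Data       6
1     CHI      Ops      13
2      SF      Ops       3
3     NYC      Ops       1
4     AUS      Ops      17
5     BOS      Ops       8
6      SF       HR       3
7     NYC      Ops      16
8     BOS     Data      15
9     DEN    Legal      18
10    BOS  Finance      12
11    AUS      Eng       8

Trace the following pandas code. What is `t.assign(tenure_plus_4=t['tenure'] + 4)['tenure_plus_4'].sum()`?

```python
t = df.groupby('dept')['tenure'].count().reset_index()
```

36

group by dept, count of tenure:
dept
Data       2
Eng        1
Finance    1
HR         1
Legal      1
Ops        6
Name: tenure, dtype: int64
reset_index():
      dept  tenure
0     Data       2
1      Eng       1
2  Finance       1
3       HR       1
4    Legal       1
5      Ops       6
add column tenure_plus_4 = t['tenure'] + 4:
      dept  tenure  tenure_plus_4
0     Data       2              6
1      Eng       1              5
2  Finance       1              5
3       HR       1              5
4    Legal       1              5
5      Ops       6             10
Taking the sum of column 'tenure_plus_4' gives 36.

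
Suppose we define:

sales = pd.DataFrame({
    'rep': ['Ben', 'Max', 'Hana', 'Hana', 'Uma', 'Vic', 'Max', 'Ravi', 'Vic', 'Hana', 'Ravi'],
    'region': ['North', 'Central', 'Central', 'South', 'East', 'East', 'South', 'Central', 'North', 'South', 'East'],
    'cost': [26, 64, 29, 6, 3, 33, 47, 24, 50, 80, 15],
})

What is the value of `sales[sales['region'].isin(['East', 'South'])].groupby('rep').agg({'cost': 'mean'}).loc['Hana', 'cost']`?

filter rows where region in ['East', 'South']:
     rep region  cost
3   Hana  South     6
4    Uma   East     3
5    Vic   East    33
6    Max  South    47
9   Hana  South    80
10  Ravi   East    15
group by rep, mean of cost:
      cost
rep       
Hana  43.0
Max   47.0
Ravi  15.0
Uma    3.0
Vic   33.0
Hence 43.0.

43.0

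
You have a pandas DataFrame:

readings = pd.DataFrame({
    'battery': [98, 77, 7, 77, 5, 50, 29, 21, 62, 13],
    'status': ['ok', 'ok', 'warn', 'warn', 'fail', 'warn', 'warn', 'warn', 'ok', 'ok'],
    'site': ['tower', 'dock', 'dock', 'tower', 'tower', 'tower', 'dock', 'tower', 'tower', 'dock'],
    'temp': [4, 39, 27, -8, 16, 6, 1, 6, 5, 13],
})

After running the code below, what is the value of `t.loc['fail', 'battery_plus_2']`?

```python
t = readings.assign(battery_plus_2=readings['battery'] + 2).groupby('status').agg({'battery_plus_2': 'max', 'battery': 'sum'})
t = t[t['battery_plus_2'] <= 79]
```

add column battery_plus_2 = readings['battery'] + 2:
   battery status   site  temp  battery_plus_2
0       98     ok  tower     4             100
1       77     ok   dock    39              79
2        7   warn   dock    27               9
3       77   warn  tower    -8              79
4        5   fail  tower    16               7
5       50   warn  tower     6              52
6       29   warn   dock     1              31
7       21   warn  tower     6              23
8       62     ok  tower     5              64
9       13     ok   dock    13              15
group by status: max(battery_plus_2), sum(battery):
        battery_plus_2  battery
status                         
fail                 7        5
ok                 100      250
warn                79      184
filter rows where battery_plus_2 <= 79:
        battery_plus_2  battery
status                         
fail                 7        5
warn                79      184
So loc['fail', 'battery_plus_2'] = 7.

7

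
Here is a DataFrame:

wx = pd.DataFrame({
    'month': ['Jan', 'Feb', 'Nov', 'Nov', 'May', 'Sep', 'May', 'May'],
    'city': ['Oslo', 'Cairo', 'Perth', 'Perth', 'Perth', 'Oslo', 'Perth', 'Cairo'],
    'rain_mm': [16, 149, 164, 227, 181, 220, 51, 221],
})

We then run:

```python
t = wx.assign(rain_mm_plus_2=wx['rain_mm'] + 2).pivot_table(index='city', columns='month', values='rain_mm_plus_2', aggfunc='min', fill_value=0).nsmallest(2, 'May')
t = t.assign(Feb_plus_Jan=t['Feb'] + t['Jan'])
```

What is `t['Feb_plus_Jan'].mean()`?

add column rain_mm_plus_2 = wx['rain_mm'] + 2:
  month   city  rain_mm  rain_mm_plus_2
0   Jan   Oslo       16              18
1   Feb  Cairo      149             151
2   Nov  Perth      164             166
3   Nov  Perth      227             229
4   May  Perth      181             183
5   Sep   Oslo      220             222
6   May  Perth       51              53
7   May  Cairo      221             223
pivot: rows=city, cols=month, min(rain_mm_plus_2):
month  Feb  Jan  May  Nov  Sep
city                          
Cairo  151    0  223    0    0
Oslo     0   18    0    0  222
Perth    0    0   53  166    0
take 2 rows with smallest May:
month  Feb  Jan  May  Nov  Sep
city                          
Oslo     0   18    0    0  222
Perth    0    0   53  166    0
add column Feb_plus_Jan = t['Feb'] + t['Jan']:
month  Feb  Jan  May  Nov  Sep  Feb_plus_Jan
city                                        
Oslo     0   18    0    0  222            18
Perth    0    0   53  166    0             0
Reading off the mean of column 'Feb_plus_Jan', we get 9.0.

9.0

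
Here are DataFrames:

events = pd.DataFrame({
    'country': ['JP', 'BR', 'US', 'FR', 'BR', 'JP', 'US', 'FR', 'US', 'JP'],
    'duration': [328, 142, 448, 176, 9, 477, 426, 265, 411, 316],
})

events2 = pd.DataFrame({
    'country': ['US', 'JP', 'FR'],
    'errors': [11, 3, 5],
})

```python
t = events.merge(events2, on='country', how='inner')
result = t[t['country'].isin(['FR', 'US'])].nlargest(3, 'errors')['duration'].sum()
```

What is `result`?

merge on 'country' (how='inner') → 8 rows:
  country  duration  errors
0      JP       328       3
1      US       448      11
2      FR       176       5
3      JP       477       3
4      US       426      11
5      FR       265       5
6      US       411      11
7      JP       316       3
filter rows where country in ['FR', 'US']:
  country  duration  errors
1      US       448      11
2      FR       176       5
4      US       426      11
5      FR       265       5
6      US       411      11
take 3 rows with largest errors:
  country  duration  errors
1      US       448      11
4      US       426      11
6      US       411      11
Then the sum of column 'duration': 1285

1285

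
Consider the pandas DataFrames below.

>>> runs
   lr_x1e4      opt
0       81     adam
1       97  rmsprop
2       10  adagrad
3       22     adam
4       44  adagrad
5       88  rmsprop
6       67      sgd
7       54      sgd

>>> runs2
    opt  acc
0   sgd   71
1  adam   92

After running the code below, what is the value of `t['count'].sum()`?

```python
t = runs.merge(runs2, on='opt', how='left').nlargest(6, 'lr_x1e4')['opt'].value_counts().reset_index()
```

merge on 'opt' (how='left') → 8 rows:
   lr_x1e4      opt   acc
0       81     adam  92.0
1       97  rmsprop   NaN
2       10  adagrad   NaN
3       22     adam  92.0
4       44  adagrad   NaN
5       88  rmsprop   NaN
6       67      sgd  71.0
7       54      sgd  71.0
take 6 rows with largest lr_x1e4:
   lr_x1e4      opt   acc
1       97  rmsprop   NaN
5       88  rmsprop   NaN
0       81     adam  92.0
6       67      sgd  71.0
7       54      sgd  71.0
4       44  adagrad   NaN
value_counts of opt:
opt
rmsprop    2
sgd        2
adam       1
adagrad    1
Name: count, dtype: int64
reset_index():
       opt  count
0  rmsprop      2
1      sgd      2
2     adam      1
3  adagrad      1
Then the sum of column 'count': 6

6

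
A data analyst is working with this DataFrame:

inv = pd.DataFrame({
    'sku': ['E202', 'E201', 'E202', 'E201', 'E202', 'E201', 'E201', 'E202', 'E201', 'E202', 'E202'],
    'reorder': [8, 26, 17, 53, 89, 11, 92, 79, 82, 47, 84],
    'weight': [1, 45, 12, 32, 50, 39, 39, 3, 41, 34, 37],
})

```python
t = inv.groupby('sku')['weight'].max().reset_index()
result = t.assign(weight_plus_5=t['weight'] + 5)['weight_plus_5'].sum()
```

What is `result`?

105

group by sku, max of weight:
sku
E201    45
E202    50
Name: weight, dtype: int64
reset_index():
    sku  weight
0  E201      45
1  E202      50
add column weight_plus_5 = t['weight'] + 5:
    sku  weight  weight_plus_5
0  E201      45             50
1  E202      50             55
Reading off the sum of column 'weight_plus_5', we get 105.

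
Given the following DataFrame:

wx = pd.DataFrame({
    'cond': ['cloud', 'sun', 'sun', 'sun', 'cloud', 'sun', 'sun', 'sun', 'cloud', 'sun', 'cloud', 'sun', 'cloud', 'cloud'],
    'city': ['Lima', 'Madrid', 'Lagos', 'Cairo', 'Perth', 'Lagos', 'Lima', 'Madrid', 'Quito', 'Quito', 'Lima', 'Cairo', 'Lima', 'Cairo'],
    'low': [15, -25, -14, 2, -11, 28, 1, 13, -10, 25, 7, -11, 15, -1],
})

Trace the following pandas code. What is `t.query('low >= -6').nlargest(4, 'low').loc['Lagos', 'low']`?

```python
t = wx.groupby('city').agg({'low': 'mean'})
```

7.0

group by city, mean of low:
              low
city             
Cairo   -3.333333
Lagos    7.000000
Lima     9.500000
Madrid  -6.000000
Perth  -11.000000
Quito    7.500000
filter rows where low >= -6:
             low
city            
Cairo  -3.333333
Lagos   7.000000
Lima    9.500000
Madrid -6.000000
Quito   7.500000
take 4 rows with largest low:
            low
city           
Lima   9.500000
Quito  7.500000
Lagos  7.000000
Cairo -3.333333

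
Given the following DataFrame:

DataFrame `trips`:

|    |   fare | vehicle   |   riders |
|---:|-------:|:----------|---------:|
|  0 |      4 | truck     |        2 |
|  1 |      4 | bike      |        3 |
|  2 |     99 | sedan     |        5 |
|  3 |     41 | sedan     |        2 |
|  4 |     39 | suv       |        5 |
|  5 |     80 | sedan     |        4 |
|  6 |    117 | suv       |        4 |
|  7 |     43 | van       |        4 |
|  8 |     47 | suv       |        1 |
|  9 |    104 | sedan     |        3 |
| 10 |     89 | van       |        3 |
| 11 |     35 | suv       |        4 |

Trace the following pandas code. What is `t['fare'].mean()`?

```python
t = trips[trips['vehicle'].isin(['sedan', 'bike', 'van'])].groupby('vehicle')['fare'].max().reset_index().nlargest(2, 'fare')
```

filter rows where vehicle in ['sedan', 'bike', 'van']:
    fare vehicle  riders
1      4    bike       3
2     99   sedan       5
3     41   sedan       2
5     80   sedan       4
7     43     van       4
9    104   sedan       3
10    89     van       3
group by vehicle, max of fare:
vehicle
bike       4
sedan    104
van       89
Name: fare, dtype: int64
reset_index():
  vehicle  fare
0    bike     4
1   sedan   104
2     van    89
take 2 rows with largest fare:
  vehicle  fare
1   sedan   104
2     van    89
Taking the mean of column 'fare' gives 96.5.

96.5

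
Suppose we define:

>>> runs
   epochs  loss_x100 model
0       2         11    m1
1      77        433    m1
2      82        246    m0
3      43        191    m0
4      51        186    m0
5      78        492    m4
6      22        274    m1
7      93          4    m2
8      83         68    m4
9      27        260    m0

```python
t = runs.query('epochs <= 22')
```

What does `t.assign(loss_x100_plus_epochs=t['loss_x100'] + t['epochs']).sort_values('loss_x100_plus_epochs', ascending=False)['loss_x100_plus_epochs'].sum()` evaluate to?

309

filter rows where epochs <= 22:
   epochs  loss_x100 model
0       2         11    m1
6      22        274    m1
add column loss_x100_plus_epochs = t['loss_x100'] + t['epochs']:
   epochs  loss_x100 model  loss_x100_plus_epochs
0       2         11    m1                     13
6      22        274    m1                    296
sort by loss_x100_plus_epochs descending:
   epochs  loss_x100 model  loss_x100_plus_epochs
6      22        274    m1                    296
0       2         11    m1                     13
Then the sum of column 'loss_x100_plus_epochs': 309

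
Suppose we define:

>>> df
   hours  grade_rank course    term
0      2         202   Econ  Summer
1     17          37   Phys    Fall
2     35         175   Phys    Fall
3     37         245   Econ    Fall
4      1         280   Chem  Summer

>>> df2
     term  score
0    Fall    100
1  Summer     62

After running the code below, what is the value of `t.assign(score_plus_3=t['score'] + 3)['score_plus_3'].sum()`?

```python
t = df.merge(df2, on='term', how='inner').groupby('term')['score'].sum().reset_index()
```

430

merge on 'term' (how='inner') → 5 rows:
   hours  grade_rank course    term  score
0      2         202   Econ  Summer     62
1     17          37   Phys    Fall    100
2     35         175   Phys    Fall    100
3     37         245   Econ    Fall    100
4      1         280   Chem  Summer     62
group by term, sum of score:
term
Fall      300
Summer    124
Name: score, dtype: int64
reset_index():
     term  score
0    Fall    300
1  Summer    124
add column score_plus_3 = t['score'] + 3:
     term  score  score_plus_3
0    Fall    300           303
1  Summer    124           127
Hence 430.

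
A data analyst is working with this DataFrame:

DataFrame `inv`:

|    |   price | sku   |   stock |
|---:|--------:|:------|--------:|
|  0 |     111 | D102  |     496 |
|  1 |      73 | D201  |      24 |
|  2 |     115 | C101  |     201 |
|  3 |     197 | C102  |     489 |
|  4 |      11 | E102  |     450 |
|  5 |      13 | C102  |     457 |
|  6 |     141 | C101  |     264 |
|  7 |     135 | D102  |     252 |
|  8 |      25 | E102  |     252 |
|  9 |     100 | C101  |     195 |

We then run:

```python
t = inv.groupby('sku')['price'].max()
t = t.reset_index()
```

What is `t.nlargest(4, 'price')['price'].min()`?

73

group by sku, max of price:
sku
C101    141
C102    197
D102    135
D201     73
E102     25
Name: price, dtype: int64
reset_index():
    sku  price
0  C101    141
1  C102    197
2  D102    135
3  D201     73
4  E102     25
take 4 rows with largest price:
    sku  price
1  C102    197
0  C101    141
2  D102    135
3  D201     73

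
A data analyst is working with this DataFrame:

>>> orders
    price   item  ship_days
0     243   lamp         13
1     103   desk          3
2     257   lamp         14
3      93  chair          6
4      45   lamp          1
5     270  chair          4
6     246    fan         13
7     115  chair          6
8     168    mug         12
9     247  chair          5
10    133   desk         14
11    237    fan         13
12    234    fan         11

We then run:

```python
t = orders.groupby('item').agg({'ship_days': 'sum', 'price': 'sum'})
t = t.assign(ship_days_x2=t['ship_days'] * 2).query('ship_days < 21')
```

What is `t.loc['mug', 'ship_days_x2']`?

24

group by item: sum(ship_days), sum(price):
       ship_days  price
item                   
chair         21    725
desk          17    236
fan           37    717
lamp          28    545
mug           12    168
add column ship_days_x2 = t['ship_days'] * 2:
       ship_days  price  ship_days_x2
item                                 
chair         21    725            42
desk          17    236            34
fan           37    717            74
lamp          28    545            56
mug           12    168            24
filter rows where ship_days < 21:
      ship_days  price  ship_days_x2
item                                
desk         17    236            34
mug          12    168            24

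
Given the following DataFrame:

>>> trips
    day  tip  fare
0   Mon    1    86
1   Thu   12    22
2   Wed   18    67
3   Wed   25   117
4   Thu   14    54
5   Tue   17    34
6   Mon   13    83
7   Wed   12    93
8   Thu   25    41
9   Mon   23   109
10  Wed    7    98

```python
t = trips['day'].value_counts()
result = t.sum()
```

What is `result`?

value_counts of day:
day
Wed    4
Mon    3
Thu    3
Tue    1
Name: count, dtype: int64
sum of the resulting series → 11

11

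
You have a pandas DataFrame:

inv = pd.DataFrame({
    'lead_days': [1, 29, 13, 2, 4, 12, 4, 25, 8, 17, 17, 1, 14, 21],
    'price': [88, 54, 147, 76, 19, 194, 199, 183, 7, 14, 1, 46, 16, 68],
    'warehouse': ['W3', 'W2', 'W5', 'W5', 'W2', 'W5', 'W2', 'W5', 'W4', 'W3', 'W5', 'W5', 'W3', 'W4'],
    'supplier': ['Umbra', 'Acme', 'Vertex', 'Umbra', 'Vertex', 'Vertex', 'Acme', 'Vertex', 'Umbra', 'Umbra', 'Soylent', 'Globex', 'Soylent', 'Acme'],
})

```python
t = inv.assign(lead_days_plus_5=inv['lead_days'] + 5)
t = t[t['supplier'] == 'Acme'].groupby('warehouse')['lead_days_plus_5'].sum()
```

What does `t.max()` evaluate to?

43

add column lead_days_plus_5 = inv['lead_days'] + 5:
    lead_days  price warehouse supplier  lead_days_plus_5
0           1     88        W3    Umbra                 6
1          29     54        W2     Acme                34
2          13    147        W5   Vertex                18
3           2     76        W5    Umbra                 7
4           4     19        W2   Vertex                 9
5          12    194        W5   Vertex                17
6           4    199        W2     Acme                 9
7          25    183        W5   Vertex                30
8           8      7        W4    Umbra                13
9          17     14        W3    Umbra                22
10         17      1        W5  Soylent                22
11          1     46        W5   Globex                 6
12         14     16        W3  Soylent                19
13         21     68        W4     Acme                26
filter rows where supplier == 'Acme':
    lead_days  price warehouse supplier  lead_days_plus_5
1          29     54        W2     Acme                34
6           4    199        W2     Acme                 9
13         21     68        W4     Acme                26
group by warehouse, sum of lead_days_plus_5:
warehouse
W2    43
W4    26
Name: lead_days_plus_5, dtype: int64
max of the resulting series → 43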